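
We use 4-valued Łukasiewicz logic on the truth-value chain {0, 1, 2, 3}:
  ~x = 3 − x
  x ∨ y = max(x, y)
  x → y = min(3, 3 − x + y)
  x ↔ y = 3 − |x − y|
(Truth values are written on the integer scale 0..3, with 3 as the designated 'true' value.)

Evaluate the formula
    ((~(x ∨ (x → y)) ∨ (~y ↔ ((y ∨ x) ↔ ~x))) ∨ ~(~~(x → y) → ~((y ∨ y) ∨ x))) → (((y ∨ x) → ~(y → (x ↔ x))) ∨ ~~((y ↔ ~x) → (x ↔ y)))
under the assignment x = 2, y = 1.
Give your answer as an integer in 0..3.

x → y = 2 → 1 = 2
x ∨ (x → y) = 2 ∨ 2 = 2
~(x ∨ (x → y)) = ~2 = 1
~y = ~1 = 2
y ∨ x = 1 ∨ 2 = 2
~x = ~2 = 1
(y ∨ x) ↔ ~x = 2 ↔ 1 = 2
~y ↔ ((y ∨ x) ↔ ~x) = 2 ↔ 2 = 3
~(x ∨ (x → y)) ∨ (~y ↔ ((y ∨ x) ↔ ~x)) = 1 ∨ 3 = 3
x → y = 2 → 1 = 2
~(x → y) = ~2 = 1
~~(x → y) = ~1 = 2
y ∨ y = 1 ∨ 1 = 1
(y ∨ y) ∨ x = 1 ∨ 2 = 2
~((y ∨ y) ∨ x) = ~2 = 1
~~(x → y) → ~((y ∨ y) ∨ x) = 2 → 1 = 2
~(~~(x → y) → ~((y ∨ y) ∨ x)) = ~2 = 1
(~(x ∨ (x → y)) ∨ (~y ↔ ((y ∨ x) ↔ ~x))) ∨ ~(~~(x → y) → ~((y ∨ y) ∨ x)) = 3 ∨ 1 = 3
y ∨ x = 1 ∨ 2 = 2
x ↔ x = 2 ↔ 2 = 3
y → (x ↔ x) = 1 → 3 = 3
~(y → (x ↔ x)) = ~3 = 0
(y ∨ x) → ~(y → (x ↔ x)) = 2 → 0 = 1
~x = ~2 = 1
y ↔ ~x = 1 ↔ 1 = 3
x ↔ y = 2 ↔ 1 = 2
(y ↔ ~x) → (x ↔ y) = 3 → 2 = 2
~((y ↔ ~x) → (x ↔ y)) = ~2 = 1
~~((y ↔ ~x) → (x ↔ y)) = ~1 = 2
((y ∨ x) → ~(y → (x ↔ x))) ∨ ~~((y ↔ ~x) → (x ↔ y)) = 1 ∨ 2 = 2
((~(x ∨ (x → y)) ∨ (~y ↔ ((y ∨ x) ↔ ~x))) ∨ ~(~~(x → y) → ~((y ∨ y) ∨ x))) → (((y ∨ x) → ~(y → (x ↔ x))) ∨ ~~((y ↔ ~x) → (x ↔ y))) = 3 → 2 = 2

2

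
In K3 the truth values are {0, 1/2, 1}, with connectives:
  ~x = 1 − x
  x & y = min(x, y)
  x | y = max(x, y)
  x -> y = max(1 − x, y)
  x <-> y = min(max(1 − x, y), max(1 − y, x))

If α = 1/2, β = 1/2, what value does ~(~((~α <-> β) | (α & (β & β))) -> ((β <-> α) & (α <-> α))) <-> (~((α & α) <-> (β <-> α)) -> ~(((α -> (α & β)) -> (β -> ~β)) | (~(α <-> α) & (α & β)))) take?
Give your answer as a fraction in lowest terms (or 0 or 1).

1/2

~α = ~1/2 = 1/2
~α <-> β = 1/2 <-> 1/2 = 1/2
β & β = 1/2 & 1/2 = 1/2
α & (β & β) = 1/2 & 1/2 = 1/2
(~α <-> β) | (α & (β & β)) = 1/2 | 1/2 = 1/2
~((~α <-> β) | (α & (β & β))) = ~1/2 = 1/2
β <-> α = 1/2 <-> 1/2 = 1/2
α <-> α = 1/2 <-> 1/2 = 1/2
(β <-> α) & (α <-> α) = 1/2 & 1/2 = 1/2
~((~α <-> β) | (α & (β & β))) -> ((β <-> α) & (α <-> α)) = 1/2 -> 1/2 = 1/2
~(~((~α <-> β) | (α & (β & β))) -> ((β <-> α) & (α <-> α))) = ~1/2 = 1/2
α & α = 1/2 & 1/2 = 1/2
β <-> α = 1/2 <-> 1/2 = 1/2
(α & α) <-> (β <-> α) = 1/2 <-> 1/2 = 1/2
~((α & α) <-> (β <-> α)) = ~1/2 = 1/2
α & β = 1/2 & 1/2 = 1/2
α -> (α & β) = 1/2 -> 1/2 = 1/2
~β = ~1/2 = 1/2
β -> ~β = 1/2 -> 1/2 = 1/2
(α -> (α & β)) -> (β -> ~β) = 1/2 -> 1/2 = 1/2
α <-> α = 1/2 <-> 1/2 = 1/2
~(α <-> α) = ~1/2 = 1/2
α & β = 1/2 & 1/2 = 1/2
~(α <-> α) & (α & β) = 1/2 & 1/2 = 1/2
((α -> (α & β)) -> (β -> ~β)) | (~(α <-> α) & (α & β)) = 1/2 | 1/2 = 1/2
~(((α -> (α & β)) -> (β -> ~β)) | (~(α <-> α) & (α & β))) = ~1/2 = 1/2
~((α & α) <-> (β <-> α)) -> ~(((α -> (α & β)) -> (β -> ~β)) | (~(α <-> α) & (α & β))) = 1/2 -> 1/2 = 1/2
~(~((~α <-> β) | (α & (β & β))) -> ((β <-> α) & (α <-> α))) <-> (~((α & α) <-> (β <-> α)) -> ~(((α -> (α & β)) -> (β -> ~β)) | (~(α <-> α) & (α & β)))) = 1/2 <-> 1/2 = 1/2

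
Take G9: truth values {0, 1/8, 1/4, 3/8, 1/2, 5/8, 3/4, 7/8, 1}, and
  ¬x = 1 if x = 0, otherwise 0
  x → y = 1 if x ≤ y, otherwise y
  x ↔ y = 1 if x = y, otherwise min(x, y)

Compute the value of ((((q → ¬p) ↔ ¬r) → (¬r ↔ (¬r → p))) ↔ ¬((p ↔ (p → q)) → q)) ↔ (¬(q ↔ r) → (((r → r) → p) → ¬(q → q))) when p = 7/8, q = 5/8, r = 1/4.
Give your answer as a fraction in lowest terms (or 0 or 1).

¬p = ¬7/8 = 0
q → ¬p = 5/8 → 0 = 0
¬r = ¬1/4 = 0
(q → ¬p) ↔ ¬r = 0 ↔ 0 = 1
¬r = ¬1/4 = 0
¬r = ¬1/4 = 0
¬r → p = 0 → 7/8 = 1
¬r ↔ (¬r → p) = 0 ↔ 1 = 0
((q → ¬p) ↔ ¬r) → (¬r ↔ (¬r → p)) = 1 → 0 = 0
p → q = 7/8 → 5/8 = 5/8
p ↔ (p → q) = 7/8 ↔ 5/8 = 5/8
(p ↔ (p → q)) → q = 5/8 → 5/8 = 1
¬((p ↔ (p → q)) → q) = ¬1 = 0
(((q → ¬p) ↔ ¬r) → (¬r ↔ (¬r → p))) ↔ ¬((p ↔ (p → q)) → q) = 0 ↔ 0 = 1
q ↔ r = 5/8 ↔ 1/4 = 1/4
¬(q ↔ r) = ¬1/4 = 0
r → r = 1/4 → 1/4 = 1
(r → r) → p = 1 → 7/8 = 7/8
q → q = 5/8 → 5/8 = 1
¬(q → q) = ¬1 = 0
((r → r) → p) → ¬(q → q) = 7/8 → 0 = 0
¬(q ↔ r) → (((r → r) → p) → ¬(q → q)) = 0 → 0 = 1
((((q → ¬p) ↔ ¬r) → (¬r ↔ (¬r → p))) ↔ ¬((p ↔ (p → q)) → q)) ↔ (¬(q ↔ r) → (((r → r) → p) → ¬(q → q))) = 1 ↔ 1 = 1

1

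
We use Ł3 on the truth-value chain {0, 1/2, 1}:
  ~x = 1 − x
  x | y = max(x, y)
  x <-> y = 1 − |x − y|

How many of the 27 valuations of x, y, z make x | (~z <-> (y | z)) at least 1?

value 1: 15 assignments (counts)
value 1/2: 8 assignments
value 0: 4 assignments
So 15 of the 27 assignments meet the threshold.

15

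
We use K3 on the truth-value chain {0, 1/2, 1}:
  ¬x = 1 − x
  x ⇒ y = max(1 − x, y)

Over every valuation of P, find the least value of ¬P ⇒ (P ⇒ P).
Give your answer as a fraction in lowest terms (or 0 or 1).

1/2

Take P = 1/2:
¬P = ¬1/2 = 1/2
P ⇒ P = 1/2 ⇒ 1/2 = 1/2
¬P ⇒ (P ⇒ P) = 1/2 ⇒ 1/2 = 1/2
No assignment yields a value below 1/2, so this is the minimum.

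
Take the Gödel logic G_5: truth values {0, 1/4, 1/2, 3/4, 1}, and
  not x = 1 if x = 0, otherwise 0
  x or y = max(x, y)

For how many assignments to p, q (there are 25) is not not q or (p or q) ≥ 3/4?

value 1: 21 assignments (counts)
value 3/4: 1 assignment (counts)
value 1/2: 1 assignment
value 1/4: 1 assignment
value 0: 1 assignment
So 22 of the 25 assignments meet the threshold.

22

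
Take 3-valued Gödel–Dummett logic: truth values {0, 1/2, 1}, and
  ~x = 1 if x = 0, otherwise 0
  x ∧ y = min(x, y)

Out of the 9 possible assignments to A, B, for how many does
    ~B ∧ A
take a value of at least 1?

1

A = 0, B = 0 ↦ 0  <
A = 0, B = 1/2 ↦ 0  <
A = 0, B = 1 ↦ 0  <
A = 1/2, B = 0 ↦ 1/2  <
A = 1/2, B = 1/2 ↦ 0  <
A = 1/2, B = 1 ↦ 0  <
A = 1, B = 0 ↦ 1  ≥
A = 1, B = 1/2 ↦ 0  <
A = 1, B = 1 ↦ 0  <
So 1 of the 9 assignments meets the threshold.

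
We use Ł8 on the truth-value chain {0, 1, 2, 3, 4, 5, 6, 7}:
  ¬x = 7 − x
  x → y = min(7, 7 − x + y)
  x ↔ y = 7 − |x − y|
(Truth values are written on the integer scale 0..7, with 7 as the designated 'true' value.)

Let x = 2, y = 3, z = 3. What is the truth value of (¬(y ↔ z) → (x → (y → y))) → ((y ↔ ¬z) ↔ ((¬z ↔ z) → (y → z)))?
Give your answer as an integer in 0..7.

6

y ↔ z = 3 ↔ 3 = 7
¬(y ↔ z) = ¬7 = 0
y → y = 3 → 3 = 7
x → (y → y) = 2 → 7 = 7
¬(y ↔ z) → (x → (y → y)) = 0 → 7 = 7
¬z = ¬3 = 4
y ↔ ¬z = 3 ↔ 4 = 6
¬z = ¬3 = 4
¬z ↔ z = 4 ↔ 3 = 6
y → z = 3 → 3 = 7
(¬z ↔ z) → (y → z) = 6 → 7 = 7
(y ↔ ¬z) ↔ ((¬z ↔ z) → (y → z)) = 6 ↔ 7 = 6
(¬(y ↔ z) → (x → (y → y))) → ((y ↔ ¬z) ↔ ((¬z ↔ z) → (y → z))) = 7 → 6 = 6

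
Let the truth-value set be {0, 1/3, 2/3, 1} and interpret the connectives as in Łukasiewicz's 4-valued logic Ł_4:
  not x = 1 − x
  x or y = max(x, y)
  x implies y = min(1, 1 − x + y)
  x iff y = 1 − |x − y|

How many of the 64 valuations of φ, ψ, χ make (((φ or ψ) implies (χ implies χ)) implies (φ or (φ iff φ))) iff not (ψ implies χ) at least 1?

value 1: 4 assignments (counts)
value 2/3: 8 assignments
value 1/3: 12 assignments
value 0: 40 assignments
So 4 of the 64 assignments meet the threshold.

4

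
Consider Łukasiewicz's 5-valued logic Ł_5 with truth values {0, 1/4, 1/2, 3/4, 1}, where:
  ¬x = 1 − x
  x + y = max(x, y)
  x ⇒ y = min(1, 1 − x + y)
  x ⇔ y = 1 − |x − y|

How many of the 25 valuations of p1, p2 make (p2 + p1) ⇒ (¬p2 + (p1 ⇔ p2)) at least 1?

value 1: 16 assignments (counts)
value 3/4: 4 assignments
value 1/2: 3 assignments
value 1/4: 1 assignment
value 0: 1 assignment
So 16 of the 25 assignments meet the threshold.

16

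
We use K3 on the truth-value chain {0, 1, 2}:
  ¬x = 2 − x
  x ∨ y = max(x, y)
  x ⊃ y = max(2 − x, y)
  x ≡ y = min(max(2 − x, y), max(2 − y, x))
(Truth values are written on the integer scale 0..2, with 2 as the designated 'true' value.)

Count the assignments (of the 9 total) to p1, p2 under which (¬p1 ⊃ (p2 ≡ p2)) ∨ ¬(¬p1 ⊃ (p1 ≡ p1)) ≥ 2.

p1 = 0, p2 = 0 ↦ 2  ≥
p1 = 0, p2 = 1 ↦ 1  <
p1 = 0, p2 = 2 ↦ 2  ≥
p1 = 1, p2 = 0 ↦ 2  ≥
p1 = 1, p2 = 1 ↦ 1  <
p1 = 1, p2 = 2 ↦ 2  ≥
p1 = 2, p2 = 0 ↦ 2  ≥
p1 = 2, p2 = 1 ↦ 2  ≥
p1 = 2, p2 = 2 ↦ 2  ≥
So 7 of the 9 assignments meet the threshold.

7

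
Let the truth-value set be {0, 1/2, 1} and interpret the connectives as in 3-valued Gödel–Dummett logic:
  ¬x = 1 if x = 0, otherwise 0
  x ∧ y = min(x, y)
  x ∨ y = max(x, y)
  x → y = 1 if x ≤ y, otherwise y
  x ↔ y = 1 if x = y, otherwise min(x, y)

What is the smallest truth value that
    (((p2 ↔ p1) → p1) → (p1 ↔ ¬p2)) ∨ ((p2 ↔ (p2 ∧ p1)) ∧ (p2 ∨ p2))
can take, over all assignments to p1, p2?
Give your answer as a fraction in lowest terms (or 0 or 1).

1/2

Take p1 = 1/2, p2 = 0:
p2 ↔ p1 = 0 ↔ 1/2 = 0
(p2 ↔ p1) → p1 = 0 → 1/2 = 1
¬p2 = ¬0 = 1
p1 ↔ ¬p2 = 1/2 ↔ 1 = 1/2
((p2 ↔ p1) → p1) → (p1 ↔ ¬p2) = 1 → 1/2 = 1/2
p2 ∧ p1 = 0 ∧ 1/2 = 0
p2 ↔ (p2 ∧ p1) = 0 ↔ 0 = 1
p2 ∨ p2 = 0 ∨ 0 = 0
(p2 ↔ (p2 ∧ p1)) ∧ (p2 ∨ p2) = 1 ∧ 0 = 0
(((p2 ↔ p1) → p1) → (p1 ↔ ¬p2)) ∨ ((p2 ↔ (p2 ∧ p1)) ∧ (p2 ∨ p2)) = 1/2 ∨ 0 = 1/2
No assignment yields a value below 1/2, so this is the minimum.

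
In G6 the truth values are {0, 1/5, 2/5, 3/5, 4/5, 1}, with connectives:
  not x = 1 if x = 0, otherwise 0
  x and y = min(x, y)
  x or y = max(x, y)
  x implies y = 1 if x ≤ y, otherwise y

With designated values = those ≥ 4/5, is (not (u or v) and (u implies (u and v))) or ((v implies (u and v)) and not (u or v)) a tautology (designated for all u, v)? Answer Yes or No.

No

Counterexample: take u = 0, v = 1/5.
u or v = 0 or 1/5 = 1/5
not (u or v) = not 1/5 = 0
u and v = 0 and 1/5 = 0
u implies (u and v) = 0 implies 0 = 1
not (u or v) and (u implies (u and v)) = 0 and 1 = 0
u and v = 0 and 1/5 = 0
v implies (u and v) = 1/5 implies 0 = 0
u or v = 0 or 1/5 = 1/5
not (u or v) = not 1/5 = 0
(v implies (u and v)) and not (u or v) = 0 and 0 = 0
(not (u or v) and (u implies (u and v))) or ((v implies (u and v)) and not (u or v)) = 0 or 0 = 0
This gives 0, which is below 4/5.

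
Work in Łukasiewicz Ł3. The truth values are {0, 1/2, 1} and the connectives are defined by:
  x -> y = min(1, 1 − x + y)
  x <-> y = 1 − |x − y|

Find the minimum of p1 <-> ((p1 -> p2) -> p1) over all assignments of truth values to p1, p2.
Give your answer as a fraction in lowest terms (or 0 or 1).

1/2

Take p1 = 1/2, p2 = 0:
p1 -> p2 = 1/2 -> 0 = 1/2
(p1 -> p2) -> p1 = 1/2 -> 1/2 = 1
p1 <-> ((p1 -> p2) -> p1) = 1/2 <-> 1 = 1/2
No assignment yields a value below 1/2, so this is the minimum.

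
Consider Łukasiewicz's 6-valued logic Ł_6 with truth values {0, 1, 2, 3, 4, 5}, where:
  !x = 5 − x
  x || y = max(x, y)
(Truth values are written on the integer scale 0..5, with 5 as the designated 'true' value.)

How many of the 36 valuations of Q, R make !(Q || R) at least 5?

1

value 5: 1 assignment (counts)
value 4: 3 assignments
value 3: 5 assignments
value 2: 7 assignments
value 1: 9 assignments
value 0: 11 assignments
So 1 of the 36 assignments meets the threshold.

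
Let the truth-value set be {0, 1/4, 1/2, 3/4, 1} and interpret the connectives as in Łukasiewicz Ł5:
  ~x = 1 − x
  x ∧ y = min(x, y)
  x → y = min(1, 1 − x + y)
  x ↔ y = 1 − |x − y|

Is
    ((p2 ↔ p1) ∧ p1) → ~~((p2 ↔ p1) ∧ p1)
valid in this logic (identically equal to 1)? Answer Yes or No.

At p1 = 0, p2 = 1/2, for instance:
p2 ↔ p1 = 1/2 ↔ 0 = 1/2
(p2 ↔ p1) ∧ p1 = 1/2 ∧ 0 = 0
~((p2 ↔ p1) ∧ p1) = ~0 = 1
~~((p2 ↔ p1) ∧ p1) = ~1 = 0
((p2 ↔ p1) ∧ p1) → ~~((p2 ↔ p1) ∧ p1) = 0 → 0 = 1
and checking the remaining 24 assignments likewise gives ≥ 1 in every case.

Yes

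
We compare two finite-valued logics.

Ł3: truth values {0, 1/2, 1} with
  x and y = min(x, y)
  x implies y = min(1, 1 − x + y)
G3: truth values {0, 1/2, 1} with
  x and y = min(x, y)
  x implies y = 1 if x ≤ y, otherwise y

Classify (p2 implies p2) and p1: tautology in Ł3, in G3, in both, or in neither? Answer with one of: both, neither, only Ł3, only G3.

In Ł3: at p1 = 0, p2 = 0 the value is 0 — not a tautology.
In G3: at p1 = 0, p2 = 0 the value is 0 — not a tautology.

neither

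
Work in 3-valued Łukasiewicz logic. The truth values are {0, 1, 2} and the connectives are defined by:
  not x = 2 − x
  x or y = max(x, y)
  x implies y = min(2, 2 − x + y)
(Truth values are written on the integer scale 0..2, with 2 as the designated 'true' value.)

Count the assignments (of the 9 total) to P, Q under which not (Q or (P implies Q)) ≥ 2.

P = 0, Q = 0 ↦ 0  <
P = 0, Q = 1 ↦ 0  <
P = 0, Q = 2 ↦ 0  <
P = 1, Q = 0 ↦ 1  <
P = 1, Q = 1 ↦ 0  <
P = 1, Q = 2 ↦ 0  <
P = 2, Q = 0 ↦ 2  ≥
P = 2, Q = 1 ↦ 1  <
P = 2, Q = 2 ↦ 0  <
So 1 of the 9 assignments meets the threshold.

1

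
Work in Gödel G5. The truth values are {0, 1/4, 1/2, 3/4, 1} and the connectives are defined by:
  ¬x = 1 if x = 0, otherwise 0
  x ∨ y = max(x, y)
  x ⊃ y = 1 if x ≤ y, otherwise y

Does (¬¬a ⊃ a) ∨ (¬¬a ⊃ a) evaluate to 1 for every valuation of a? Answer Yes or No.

No

Counterexample: take a = 1/4.
¬a = ¬1/4 = 0
¬¬a = ¬0 = 1
¬¬a ⊃ a = 1 ⊃ 1/4 = 1/4
¬a = ¬1/4 = 0
¬¬a = ¬0 = 1
¬¬a ⊃ a = 1 ⊃ 1/4 = 1/4
(¬¬a ⊃ a) ∨ (¬¬a ⊃ a) = 1/4 ∨ 1/4 = 1/4
This gives 1/4 ≠ 1.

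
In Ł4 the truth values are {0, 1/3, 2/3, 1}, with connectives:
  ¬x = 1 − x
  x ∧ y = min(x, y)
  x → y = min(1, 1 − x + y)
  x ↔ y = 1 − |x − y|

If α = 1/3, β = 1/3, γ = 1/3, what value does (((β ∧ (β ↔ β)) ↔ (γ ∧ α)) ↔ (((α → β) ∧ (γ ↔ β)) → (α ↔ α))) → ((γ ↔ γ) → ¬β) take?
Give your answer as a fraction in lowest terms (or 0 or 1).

2/3

β ↔ β = 1/3 ↔ 1/3 = 1
β ∧ (β ↔ β) = 1/3 ∧ 1 = 1/3
γ ∧ α = 1/3 ∧ 1/3 = 1/3
(β ∧ (β ↔ β)) ↔ (γ ∧ α) = 1/3 ↔ 1/3 = 1
α → β = 1/3 → 1/3 = 1
γ ↔ β = 1/3 ↔ 1/3 = 1
(α → β) ∧ (γ ↔ β) = 1 ∧ 1 = 1
α ↔ α = 1/3 ↔ 1/3 = 1
((α → β) ∧ (γ ↔ β)) → (α ↔ α) = 1 → 1 = 1
((β ∧ (β ↔ β)) ↔ (γ ∧ α)) ↔ (((α → β) ∧ (γ ↔ β)) → (α ↔ α)) = 1 ↔ 1 = 1
γ ↔ γ = 1/3 ↔ 1/3 = 1
¬β = ¬1/3 = 2/3
(γ ↔ γ) → ¬β = 1 → 2/3 = 2/3
(((β ∧ (β ↔ β)) ↔ (γ ∧ α)) ↔ (((α → β) ∧ (γ ↔ β)) → (α ↔ α))) → ((γ ↔ γ) → ¬β) = 1 → 2/3 = 2/3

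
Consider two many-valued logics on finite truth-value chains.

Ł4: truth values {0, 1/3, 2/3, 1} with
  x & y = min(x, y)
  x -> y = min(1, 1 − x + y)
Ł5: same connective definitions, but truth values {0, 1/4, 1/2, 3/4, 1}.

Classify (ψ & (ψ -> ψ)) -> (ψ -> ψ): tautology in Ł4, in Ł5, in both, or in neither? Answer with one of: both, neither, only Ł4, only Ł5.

both

In Ł4: every assignment gives 1 — tautology.
In Ł5: every assignment gives 1 — tautology.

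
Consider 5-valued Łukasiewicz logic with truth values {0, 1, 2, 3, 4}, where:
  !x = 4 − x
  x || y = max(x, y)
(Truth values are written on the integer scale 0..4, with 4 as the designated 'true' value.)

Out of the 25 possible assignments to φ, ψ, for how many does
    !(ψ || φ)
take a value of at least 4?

1

value 4: 1 assignment (counts)
value 3: 3 assignments
value 2: 5 assignments
value 1: 7 assignments
value 0: 9 assignments
So 1 of the 25 assignments meets the threshold.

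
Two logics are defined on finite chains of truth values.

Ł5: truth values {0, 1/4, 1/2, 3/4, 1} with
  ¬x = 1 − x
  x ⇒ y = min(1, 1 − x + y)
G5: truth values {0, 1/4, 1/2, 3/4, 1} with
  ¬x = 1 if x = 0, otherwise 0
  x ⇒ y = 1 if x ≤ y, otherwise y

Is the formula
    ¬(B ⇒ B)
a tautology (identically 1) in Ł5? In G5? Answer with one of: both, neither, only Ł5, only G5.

neither

In Ł5: at B = 0 the value is 0 — not a tautology.
In G5: at B = 0 the value is 0 — not a tautology.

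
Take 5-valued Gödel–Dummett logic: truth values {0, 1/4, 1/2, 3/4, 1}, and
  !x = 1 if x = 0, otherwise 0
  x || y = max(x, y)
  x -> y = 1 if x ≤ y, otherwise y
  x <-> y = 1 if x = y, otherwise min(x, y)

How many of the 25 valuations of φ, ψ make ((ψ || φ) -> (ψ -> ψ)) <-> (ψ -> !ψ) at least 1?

value 1: 5 assignments (counts)
value 0: 20 assignments
So 5 of the 25 assignments meet the threshold.

5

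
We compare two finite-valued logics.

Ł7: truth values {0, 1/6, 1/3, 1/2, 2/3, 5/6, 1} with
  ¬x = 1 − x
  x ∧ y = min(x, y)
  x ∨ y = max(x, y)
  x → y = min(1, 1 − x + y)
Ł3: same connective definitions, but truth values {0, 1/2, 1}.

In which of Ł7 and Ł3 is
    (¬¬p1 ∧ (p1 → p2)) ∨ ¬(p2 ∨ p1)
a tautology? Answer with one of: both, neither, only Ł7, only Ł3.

In Ł7: at p1 = 0, p2 = 1/6 the value is 5/6 — not a tautology.
In Ł3: at p1 = 0, p2 = 1/2 the value is 1/2 — not a tautology.

neither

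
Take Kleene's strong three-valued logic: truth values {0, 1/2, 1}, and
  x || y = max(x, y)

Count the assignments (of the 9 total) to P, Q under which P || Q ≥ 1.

P = 0, Q = 0 ↦ 0  <
P = 0, Q = 1/2 ↦ 1/2  <
P = 0, Q = 1 ↦ 1  ≥
P = 1/2, Q = 0 ↦ 1/2  <
P = 1/2, Q = 1/2 ↦ 1/2  <
P = 1/2, Q = 1 ↦ 1  ≥
P = 1, Q = 0 ↦ 1  ≥
P = 1, Q = 1/2 ↦ 1  ≥
P = 1, Q = 1 ↦ 1  ≥
So 5 of the 9 assignments meet the threshold.

5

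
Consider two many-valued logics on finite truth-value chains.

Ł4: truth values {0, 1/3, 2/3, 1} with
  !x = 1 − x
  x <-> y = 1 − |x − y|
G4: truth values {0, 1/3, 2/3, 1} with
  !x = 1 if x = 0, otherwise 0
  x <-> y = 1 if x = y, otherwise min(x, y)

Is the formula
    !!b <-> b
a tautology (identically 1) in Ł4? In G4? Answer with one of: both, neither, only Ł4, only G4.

only Ł4

In Ł4: every assignment gives 1 — tautology.
In G4: at b = 1/3 the value is 1/3 — not a tautology.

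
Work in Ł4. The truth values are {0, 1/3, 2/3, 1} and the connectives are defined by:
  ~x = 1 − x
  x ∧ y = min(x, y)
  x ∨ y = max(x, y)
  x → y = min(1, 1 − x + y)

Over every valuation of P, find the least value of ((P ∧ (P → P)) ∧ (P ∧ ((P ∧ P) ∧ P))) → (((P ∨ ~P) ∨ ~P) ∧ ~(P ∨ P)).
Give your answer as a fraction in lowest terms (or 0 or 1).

0

Take P = 1:
P → P = 1 → 1 = 1
P ∧ (P → P) = 1 ∧ 1 = 1
P ∧ P = 1 ∧ 1 = 1
(P ∧ P) ∧ P = 1 ∧ 1 = 1
P ∧ ((P ∧ P) ∧ P) = 1 ∧ 1 = 1
(P ∧ (P → P)) ∧ (P ∧ ((P ∧ P) ∧ P)) = 1 ∧ 1 = 1
~P = ~1 = 0
P ∨ ~P = 1 ∨ 0 = 1
~P = ~1 = 0
(P ∨ ~P) ∨ ~P = 1 ∨ 0 = 1
P ∨ P = 1 ∨ 1 = 1
~(P ∨ P) = ~1 = 0
((P ∨ ~P) ∨ ~P) ∧ ~(P ∨ P) = 1 ∧ 0 = 0
((P ∧ (P → P)) ∧ (P ∧ ((P ∧ P) ∧ P))) → (((P ∨ ~P) ∨ ~P) ∧ ~(P ∨ P)) = 1 → 0 = 0
No assignment yields a value below 0, so this is the minimum.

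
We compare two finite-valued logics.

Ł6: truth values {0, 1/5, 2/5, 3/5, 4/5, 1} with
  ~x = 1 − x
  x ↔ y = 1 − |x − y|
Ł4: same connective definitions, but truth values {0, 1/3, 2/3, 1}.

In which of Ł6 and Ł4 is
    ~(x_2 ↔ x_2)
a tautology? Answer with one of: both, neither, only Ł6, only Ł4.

In Ł6: at x_2 = 0 the value is 0 — not a tautology.
In Ł4: at x_2 = 0 the value is 0 — not a tautology.

neither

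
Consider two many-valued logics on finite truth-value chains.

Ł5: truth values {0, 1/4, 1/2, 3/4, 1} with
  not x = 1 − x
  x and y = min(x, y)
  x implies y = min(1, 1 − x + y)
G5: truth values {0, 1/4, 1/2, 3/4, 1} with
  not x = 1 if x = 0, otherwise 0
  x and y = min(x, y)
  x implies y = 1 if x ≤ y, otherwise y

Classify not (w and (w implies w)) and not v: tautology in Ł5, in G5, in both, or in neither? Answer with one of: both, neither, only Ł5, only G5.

In Ł5: at v = 0, w = 1/4 the value is 3/4 — not a tautology.
In G5: at v = 0, w = 1/4 the value is 0 — not a tautology.

neither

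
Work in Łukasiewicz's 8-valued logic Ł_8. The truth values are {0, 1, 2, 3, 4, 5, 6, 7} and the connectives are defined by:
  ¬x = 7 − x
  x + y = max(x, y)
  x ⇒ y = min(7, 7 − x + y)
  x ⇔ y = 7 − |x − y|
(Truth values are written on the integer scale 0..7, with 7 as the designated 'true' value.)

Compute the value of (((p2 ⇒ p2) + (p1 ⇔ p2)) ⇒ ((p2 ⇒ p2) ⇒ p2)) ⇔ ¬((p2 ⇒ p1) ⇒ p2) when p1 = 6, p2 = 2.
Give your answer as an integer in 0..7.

p2 ⇒ p2 = 2 ⇒ 2 = 7
p1 ⇔ p2 = 6 ⇔ 2 = 3
(p2 ⇒ p2) + (p1 ⇔ p2) = 7 + 3 = 7
p2 ⇒ p2 = 2 ⇒ 2 = 7
(p2 ⇒ p2) ⇒ p2 = 7 ⇒ 2 = 2
((p2 ⇒ p2) + (p1 ⇔ p2)) ⇒ ((p2 ⇒ p2) ⇒ p2) = 7 ⇒ 2 = 2
p2 ⇒ p1 = 2 ⇒ 6 = 7
(p2 ⇒ p1) ⇒ p2 = 7 ⇒ 2 = 2
¬((p2 ⇒ p1) ⇒ p2) = ¬2 = 5
(((p2 ⇒ p2) + (p1 ⇔ p2)) ⇒ ((p2 ⇒ p2) ⇒ p2)) ⇔ ¬((p2 ⇒ p1) ⇒ p2) = 2 ⇔ 5 = 4

4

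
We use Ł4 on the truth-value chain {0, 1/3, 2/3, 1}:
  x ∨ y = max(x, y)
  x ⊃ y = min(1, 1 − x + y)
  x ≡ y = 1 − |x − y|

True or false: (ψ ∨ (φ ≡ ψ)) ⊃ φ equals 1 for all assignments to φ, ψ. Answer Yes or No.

Counterexample: take φ = 0, ψ = 0.
φ ≡ ψ = 0 ≡ 0 = 1
ψ ∨ (φ ≡ ψ) = 0 ∨ 1 = 1
(ψ ∨ (φ ≡ ψ)) ⊃ φ = 1 ⊃ 0 = 0
This gives 0 ≠ 1.

No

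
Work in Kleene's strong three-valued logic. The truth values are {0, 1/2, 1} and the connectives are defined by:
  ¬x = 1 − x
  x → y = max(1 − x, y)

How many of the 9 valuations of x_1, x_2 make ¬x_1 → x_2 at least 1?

x_1 = 0, x_2 = 0 ↦ 0  <
x_1 = 0, x_2 = 1/2 ↦ 1/2  <
x_1 = 0, x_2 = 1 ↦ 1  ≥
x_1 = 1/2, x_2 = 0 ↦ 1/2  <
x_1 = 1/2, x_2 = 1/2 ↦ 1/2  <
x_1 = 1/2, x_2 = 1 ↦ 1  ≥
x_1 = 1, x_2 = 0 ↦ 1  ≥
x_1 = 1, x_2 = 1/2 ↦ 1  ≥
x_1 = 1, x_2 = 1 ↦ 1  ≥
So 5 of the 9 assignments meet the threshold.

5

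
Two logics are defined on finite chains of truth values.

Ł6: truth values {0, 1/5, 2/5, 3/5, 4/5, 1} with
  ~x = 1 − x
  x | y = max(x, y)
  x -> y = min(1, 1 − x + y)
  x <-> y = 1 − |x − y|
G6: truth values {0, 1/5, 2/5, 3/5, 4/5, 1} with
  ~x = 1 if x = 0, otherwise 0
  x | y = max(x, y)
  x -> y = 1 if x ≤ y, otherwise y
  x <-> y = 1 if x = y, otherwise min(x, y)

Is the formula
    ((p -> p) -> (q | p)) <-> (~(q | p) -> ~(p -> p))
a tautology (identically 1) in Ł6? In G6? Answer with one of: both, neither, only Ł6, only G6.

only Ł6

In Ł6: every assignment gives 1 — tautology.
In G6: at p = 0, q = 1/5 the value is 1/5 — not a tautology.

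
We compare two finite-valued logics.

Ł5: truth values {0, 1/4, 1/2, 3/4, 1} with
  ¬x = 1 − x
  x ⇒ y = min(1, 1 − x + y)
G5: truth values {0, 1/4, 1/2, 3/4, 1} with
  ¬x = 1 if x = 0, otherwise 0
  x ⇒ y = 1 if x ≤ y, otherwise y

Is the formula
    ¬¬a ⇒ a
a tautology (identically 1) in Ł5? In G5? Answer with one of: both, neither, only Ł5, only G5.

In Ł5: every assignment gives 1 — tautology.
In G5: at a = 1/4 the value is 1/4 — not a tautology.

only Ł5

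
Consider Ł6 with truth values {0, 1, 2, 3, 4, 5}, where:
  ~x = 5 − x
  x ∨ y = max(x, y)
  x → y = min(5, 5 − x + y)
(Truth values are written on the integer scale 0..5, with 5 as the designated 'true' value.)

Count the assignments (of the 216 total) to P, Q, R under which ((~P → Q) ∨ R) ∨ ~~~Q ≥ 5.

166

value 5: 166 assignments (counts)
value 4: 38 assignments
value 3: 12 assignments
So 166 of the 216 assignments meet the threshold.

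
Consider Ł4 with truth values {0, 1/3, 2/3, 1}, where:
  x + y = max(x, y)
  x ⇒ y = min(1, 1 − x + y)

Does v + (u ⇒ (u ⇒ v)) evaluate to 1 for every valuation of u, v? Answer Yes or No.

No

Counterexample: take u = 2/3, v = 0.
u ⇒ v = 2/3 ⇒ 0 = 1/3
u ⇒ (u ⇒ v) = 2/3 ⇒ 1/3 = 2/3
v + (u ⇒ (u ⇒ v)) = 0 + 2/3 = 2/3
This gives 2/3 ≠ 1.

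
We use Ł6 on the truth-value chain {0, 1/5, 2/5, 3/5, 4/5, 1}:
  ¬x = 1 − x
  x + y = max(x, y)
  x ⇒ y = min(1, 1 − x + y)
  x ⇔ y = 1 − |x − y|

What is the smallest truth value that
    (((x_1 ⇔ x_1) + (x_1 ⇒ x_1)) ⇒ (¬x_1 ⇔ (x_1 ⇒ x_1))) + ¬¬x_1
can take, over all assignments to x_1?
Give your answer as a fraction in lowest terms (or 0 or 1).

Take x_1 = 2/5:
x_1 ⇔ x_1 = 2/5 ⇔ 2/5 = 1
x_1 ⇒ x_1 = 2/5 ⇒ 2/5 = 1
(x_1 ⇔ x_1) + (x_1 ⇒ x_1) = 1 + 1 = 1
¬x_1 = ¬2/5 = 3/5
x_1 ⇒ x_1 = 2/5 ⇒ 2/5 = 1
¬x_1 ⇔ (x_1 ⇒ x_1) = 3/5 ⇔ 1 = 3/5
((x_1 ⇔ x_1) + (x_1 ⇒ x_1)) ⇒ (¬x_1 ⇔ (x_1 ⇒ x_1)) = 1 ⇒ 3/5 = 3/5
¬x_1 = ¬2/5 = 3/5
¬¬x_1 = ¬3/5 = 2/5
(((x_1 ⇔ x_1) + (x_1 ⇒ x_1)) ⇒ (¬x_1 ⇔ (x_1 ⇒ x_1))) + ¬¬x_1 = 3/5 + 2/5 = 3/5
No assignment yields a value below 3/5, so this is the minimum.

3/5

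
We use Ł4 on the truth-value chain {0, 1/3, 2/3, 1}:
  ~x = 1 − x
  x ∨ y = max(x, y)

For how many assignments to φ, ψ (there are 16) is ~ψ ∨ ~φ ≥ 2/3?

φ = 0, ψ = 0 ↦ 1  ≥
φ = 0, ψ = 1/3 ↦ 1  ≥
φ = 0, ψ = 2/3 ↦ 1  ≥
φ = 0, ψ = 1 ↦ 1  ≥
φ = 1/3, ψ = 0 ↦ 1  ≥
φ = 1/3, ψ = 1/3 ↦ 2/3  ≥
φ = 1/3, ψ = 2/3 ↦ 2/3  ≥
φ = 1/3, ψ = 1 ↦ 2/3  ≥
φ = 2/3, ψ = 0 ↦ 1  ≥
φ = 2/3, ψ = 1/3 ↦ 2/3  ≥
φ = 2/3, ψ = 2/3 ↦ 1/3  <
φ = 2/3, ψ = 1 ↦ 1/3  <
φ = 1, ψ = 0 ↦ 1  ≥
φ = 1, ψ = 1/3 ↦ 2/3  ≥
φ = 1, ψ = 2/3 ↦ 1/3  <
φ = 1, ψ = 1 ↦ 0  <
So 12 of the 16 assignments meet the threshold.

12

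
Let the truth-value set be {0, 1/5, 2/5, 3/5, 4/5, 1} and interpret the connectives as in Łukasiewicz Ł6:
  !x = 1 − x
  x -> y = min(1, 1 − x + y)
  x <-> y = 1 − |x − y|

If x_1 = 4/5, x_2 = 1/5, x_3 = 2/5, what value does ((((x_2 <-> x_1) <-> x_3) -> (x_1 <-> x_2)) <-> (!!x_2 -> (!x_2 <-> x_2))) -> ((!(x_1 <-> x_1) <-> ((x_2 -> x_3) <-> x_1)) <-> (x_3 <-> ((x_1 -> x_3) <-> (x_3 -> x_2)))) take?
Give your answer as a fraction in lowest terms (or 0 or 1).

1

x_2 <-> x_1 = 1/5 <-> 4/5 = 2/5
(x_2 <-> x_1) <-> x_3 = 2/5 <-> 2/5 = 1
x_1 <-> x_2 = 4/5 <-> 1/5 = 2/5
((x_2 <-> x_1) <-> x_3) -> (x_1 <-> x_2) = 1 -> 2/5 = 2/5
!x_2 = !1/5 = 4/5
!!x_2 = !4/5 = 1/5
!x_2 = !1/5 = 4/5
!x_2 <-> x_2 = 4/5 <-> 1/5 = 2/5
!!x_2 -> (!x_2 <-> x_2) = 1/5 -> 2/5 = 1
(((x_2 <-> x_1) <-> x_3) -> (x_1 <-> x_2)) <-> (!!x_2 -> (!x_2 <-> x_2)) = 2/5 <-> 1 = 2/5
x_1 <-> x_1 = 4/5 <-> 4/5 = 1
!(x_1 <-> x_1) = !1 = 0
x_2 -> x_3 = 1/5 -> 2/5 = 1
(x_2 -> x_3) <-> x_1 = 1 <-> 4/5 = 4/5
!(x_1 <-> x_1) <-> ((x_2 -> x_3) <-> x_1) = 0 <-> 4/5 = 1/5
x_1 -> x_3 = 4/5 -> 2/5 = 3/5
x_3 -> x_2 = 2/5 -> 1/5 = 4/5
(x_1 -> x_3) <-> (x_3 -> x_2) = 3/5 <-> 4/5 = 4/5
x_3 <-> ((x_1 -> x_3) <-> (x_3 -> x_2)) = 2/5 <-> 4/5 = 3/5
(!(x_1 <-> x_1) <-> ((x_2 -> x_3) <-> x_1)) <-> (x_3 <-> ((x_1 -> x_3) <-> (x_3 -> x_2))) = 1/5 <-> 3/5 = 3/5
((((x_2 <-> x_1) <-> x_3) -> (x_1 <-> x_2)) <-> (!!x_2 -> (!x_2 <-> x_2))) -> ((!(x_1 <-> x_1) <-> ((x_2 -> x_3) <-> x_1)) <-> (x_3 <-> ((x_1 -> x_3) <-> (x_3 -> x_2)))) = 2/5 -> 3/5 = 1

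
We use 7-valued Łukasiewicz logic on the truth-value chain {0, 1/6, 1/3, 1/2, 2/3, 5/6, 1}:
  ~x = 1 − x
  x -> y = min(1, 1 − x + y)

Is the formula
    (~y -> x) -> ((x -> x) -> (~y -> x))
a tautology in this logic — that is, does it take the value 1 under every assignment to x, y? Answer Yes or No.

At x = 1/3, y = 0, for instance:
~y = ~0 = 1
~y -> x = 1 -> 1/3 = 1/3
x -> x = 1/3 -> 1/3 = 1
(x -> x) -> (~y -> x) = 1 -> 1/3 = 1/3
(~y -> x) -> ((x -> x) -> (~y -> x)) = 1/3 -> 1/3 = 1
and checking the remaining 48 assignments likewise gives ≥ 1 in every case.

Yes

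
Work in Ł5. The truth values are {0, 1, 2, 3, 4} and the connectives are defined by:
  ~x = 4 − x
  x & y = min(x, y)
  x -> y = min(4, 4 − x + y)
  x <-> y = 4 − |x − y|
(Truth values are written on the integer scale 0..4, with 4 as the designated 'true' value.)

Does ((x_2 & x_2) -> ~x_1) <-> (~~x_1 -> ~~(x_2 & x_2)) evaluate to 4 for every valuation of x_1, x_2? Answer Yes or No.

Counterexample: take x_1 = 1, x_2 = 0.
x_2 & x_2 = 0 & 0 = 0
~x_1 = ~1 = 3
(x_2 & x_2) -> ~x_1 = 0 -> 3 = 4
~x_1 = ~1 = 3
~~x_1 = ~3 = 1
x_2 & x_2 = 0 & 0 = 0
~(x_2 & x_2) = ~0 = 4
~~(x_2 & x_2) = ~4 = 0
~~x_1 -> ~~(x_2 & x_2) = 1 -> 0 = 3
((x_2 & x_2) -> ~x_1) <-> (~~x_1 -> ~~(x_2 & x_2)) = 4 <-> 3 = 3
This gives 3 ≠ 4.

No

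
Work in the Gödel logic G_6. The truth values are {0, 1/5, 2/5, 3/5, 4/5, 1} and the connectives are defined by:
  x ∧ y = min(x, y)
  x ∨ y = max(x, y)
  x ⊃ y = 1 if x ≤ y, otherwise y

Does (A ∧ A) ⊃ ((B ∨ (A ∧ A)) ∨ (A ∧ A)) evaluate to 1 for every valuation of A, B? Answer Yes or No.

At A = 1/5, B = 1, for instance:
A ∧ A = 1/5 ∧ 1/5 = 1/5
A ∧ A = 1/5 ∧ 1/5 = 1/5
B ∨ (A ∧ A) = 1 ∨ 1/5 = 1
(B ∨ (A ∧ A)) ∨ (A ∧ A) = 1 ∨ 1/5 = 1
(A ∧ A) ⊃ ((B ∨ (A ∧ A)) ∨ (A ∧ A)) = 1/5 ⊃ 1 = 1
and checking the remaining 35 assignments likewise gives ≥ 1 in every case.

Yes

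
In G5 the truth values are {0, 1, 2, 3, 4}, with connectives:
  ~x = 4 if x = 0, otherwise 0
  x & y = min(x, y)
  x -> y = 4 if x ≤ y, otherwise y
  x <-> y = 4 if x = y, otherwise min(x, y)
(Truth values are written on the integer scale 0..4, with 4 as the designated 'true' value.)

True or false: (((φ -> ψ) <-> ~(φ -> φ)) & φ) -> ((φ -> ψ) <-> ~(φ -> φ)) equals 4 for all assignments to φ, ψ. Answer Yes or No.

At φ = 2, ψ = 2, for instance:
φ -> ψ = 2 -> 2 = 4
φ -> φ = 2 -> 2 = 4
~(φ -> φ) = ~4 = 0
(φ -> ψ) <-> ~(φ -> φ) = 4 <-> 0 = 0
((φ -> ψ) <-> ~(φ -> φ)) & φ = 0 & 2 = 0
(((φ -> ψ) <-> ~(φ -> φ)) & φ) -> ((φ -> ψ) <-> ~(φ -> φ)) = 0 -> 0 = 4
and checking the remaining 24 assignments likewise gives ≥ 4 in every case.

Yes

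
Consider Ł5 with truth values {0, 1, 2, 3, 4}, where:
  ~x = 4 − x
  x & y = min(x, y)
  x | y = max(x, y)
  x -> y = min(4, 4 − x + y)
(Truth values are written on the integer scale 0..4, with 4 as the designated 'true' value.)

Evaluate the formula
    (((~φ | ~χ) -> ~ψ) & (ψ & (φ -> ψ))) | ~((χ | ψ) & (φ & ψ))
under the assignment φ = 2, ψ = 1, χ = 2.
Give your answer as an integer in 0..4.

~φ = ~2 = 2
~χ = ~2 = 2
~φ | ~χ = 2 | 2 = 2
~ψ = ~1 = 3
(~φ | ~χ) -> ~ψ = 2 -> 3 = 4
φ -> ψ = 2 -> 1 = 3
ψ & (φ -> ψ) = 1 & 3 = 1
((~φ | ~χ) -> ~ψ) & (ψ & (φ -> ψ)) = 4 & 1 = 1
χ | ψ = 2 | 1 = 2
φ & ψ = 2 & 1 = 1
(χ | ψ) & (φ & ψ) = 2 & 1 = 1
~((χ | ψ) & (φ & ψ)) = ~1 = 3
(((~φ | ~χ) -> ~ψ) & (ψ & (φ -> ψ))) | ~((χ | ψ) & (φ & ψ)) = 1 | 3 = 3

3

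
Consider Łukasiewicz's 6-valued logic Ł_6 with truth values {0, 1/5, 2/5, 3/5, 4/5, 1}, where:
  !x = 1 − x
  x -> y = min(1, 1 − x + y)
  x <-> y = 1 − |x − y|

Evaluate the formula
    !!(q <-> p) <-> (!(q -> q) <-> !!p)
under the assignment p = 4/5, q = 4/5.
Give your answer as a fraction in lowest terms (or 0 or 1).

1/5

q <-> p = 4/5 <-> 4/5 = 1
!(q <-> p) = !1 = 0
!!(q <-> p) = !0 = 1
q -> q = 4/5 -> 4/5 = 1
!(q -> q) = !1 = 0
!p = !4/5 = 1/5
!!p = !1/5 = 4/5
!(q -> q) <-> !!p = 0 <-> 4/5 = 1/5
!!(q <-> p) <-> (!(q -> q) <-> !!p) = 1 <-> 1/5 = 1/5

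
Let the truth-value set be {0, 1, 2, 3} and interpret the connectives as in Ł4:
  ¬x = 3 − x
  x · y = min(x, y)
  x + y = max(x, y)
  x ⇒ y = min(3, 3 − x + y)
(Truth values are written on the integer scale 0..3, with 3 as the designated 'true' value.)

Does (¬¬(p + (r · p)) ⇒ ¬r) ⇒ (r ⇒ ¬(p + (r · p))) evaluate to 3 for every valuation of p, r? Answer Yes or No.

Yes

p = 0, r = 0 ↦ 3
p = 0, r = 1 ↦ 3
p = 0, r = 2 ↦ 3
p = 0, r = 3 ↦ 3
p = 1, r = 0 ↦ 3
p = 1, r = 1 ↦ 3
p = 1, r = 2 ↦ 3
p = 1, r = 3 ↦ 3
p = 2, r = 0 ↦ 3
p = 2, r = 1 ↦ 3
p = 2, r = 2 ↦ 3
p = 2, r = 3 ↦ 3
p = 3, r = 0 ↦ 3
p = 3, r = 1 ↦ 3
p = 3, r = 2 ↦ 3
p = 3, r = 3 ↦ 3
Every assignment gives a value ≥ 3.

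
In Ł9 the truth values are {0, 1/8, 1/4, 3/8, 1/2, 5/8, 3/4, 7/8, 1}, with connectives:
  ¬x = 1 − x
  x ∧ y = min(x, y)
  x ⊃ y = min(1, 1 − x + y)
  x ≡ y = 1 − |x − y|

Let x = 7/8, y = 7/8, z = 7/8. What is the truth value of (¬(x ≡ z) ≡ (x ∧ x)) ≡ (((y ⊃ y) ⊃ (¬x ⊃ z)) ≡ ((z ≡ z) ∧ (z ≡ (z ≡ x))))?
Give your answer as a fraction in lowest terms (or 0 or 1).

x ≡ z = 7/8 ≡ 7/8 = 1
¬(x ≡ z) = ¬1 = 0
x ∧ x = 7/8 ∧ 7/8 = 7/8
¬(x ≡ z) ≡ (x ∧ x) = 0 ≡ 7/8 = 1/8
y ⊃ y = 7/8 ⊃ 7/8 = 1
¬x = ¬7/8 = 1/8
¬x ⊃ z = 1/8 ⊃ 7/8 = 1
(y ⊃ y) ⊃ (¬x ⊃ z) = 1 ⊃ 1 = 1
z ≡ z = 7/8 ≡ 7/8 = 1
z ≡ x = 7/8 ≡ 7/8 = 1
z ≡ (z ≡ x) = 7/8 ≡ 1 = 7/8
(z ≡ z) ∧ (z ≡ (z ≡ x)) = 1 ∧ 7/8 = 7/8
((y ⊃ y) ⊃ (¬x ⊃ z)) ≡ ((z ≡ z) ∧ (z ≡ (z ≡ x))) = 1 ≡ 7/8 = 7/8
(¬(x ≡ z) ≡ (x ∧ x)) ≡ (((y ⊃ y) ⊃ (¬x ⊃ z)) ≡ ((z ≡ z) ∧ (z ≡ (z ≡ x)))) = 1/8 ≡ 7/8 = 1/4

1/4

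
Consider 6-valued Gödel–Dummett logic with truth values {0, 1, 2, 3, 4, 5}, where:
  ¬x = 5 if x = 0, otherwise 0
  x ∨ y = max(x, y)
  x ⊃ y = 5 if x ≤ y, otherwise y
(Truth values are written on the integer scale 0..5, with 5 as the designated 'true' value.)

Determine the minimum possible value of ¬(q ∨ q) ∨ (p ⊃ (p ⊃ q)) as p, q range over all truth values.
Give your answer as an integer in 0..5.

1

Take p = 2, q = 1:
q ∨ q = 1 ∨ 1 = 1
¬(q ∨ q) = ¬1 = 0
p ⊃ q = 2 ⊃ 1 = 1
p ⊃ (p ⊃ q) = 2 ⊃ 1 = 1
¬(q ∨ q) ∨ (p ⊃ (p ⊃ q)) = 0 ∨ 1 = 1
No assignment yields a value below 1, so this is the minimum.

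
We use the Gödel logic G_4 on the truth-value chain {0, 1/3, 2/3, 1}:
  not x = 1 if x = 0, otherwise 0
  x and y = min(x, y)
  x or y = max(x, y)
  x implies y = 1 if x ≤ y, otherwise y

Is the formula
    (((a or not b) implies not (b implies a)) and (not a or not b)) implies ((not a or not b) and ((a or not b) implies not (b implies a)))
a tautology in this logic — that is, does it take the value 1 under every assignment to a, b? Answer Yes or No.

a = 0, b = 0 ↦ 1
a = 0, b = 1/3 ↦ 1
a = 0, b = 2/3 ↦ 1
a = 0, b = 1 ↦ 1
a = 1/3, b = 0 ↦ 1
a = 1/3, b = 1/3 ↦ 1
a = 1/3, b = 2/3 ↦ 1
a = 1/3, b = 1 ↦ 1
a = 2/3, b = 0 ↦ 1
a = 2/3, b = 1/3 ↦ 1
a = 2/3, b = 2/3 ↦ 1
a = 2/3, b = 1 ↦ 1
a = 1, b = 0 ↦ 1
a = 1, b = 1/3 ↦ 1
a = 1, b = 2/3 ↦ 1
a = 1, b = 1 ↦ 1
Every assignment gives a value ≥ 1.

Yes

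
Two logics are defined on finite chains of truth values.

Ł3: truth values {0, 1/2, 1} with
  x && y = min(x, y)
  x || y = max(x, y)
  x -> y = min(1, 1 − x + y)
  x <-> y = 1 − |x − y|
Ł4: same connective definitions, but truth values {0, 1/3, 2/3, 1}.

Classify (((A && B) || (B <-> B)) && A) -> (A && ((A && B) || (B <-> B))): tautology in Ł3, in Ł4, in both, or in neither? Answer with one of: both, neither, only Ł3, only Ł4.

In Ł3: every assignment gives 1 — tautology.
In Ł4: every assignment gives 1 — tautology.

both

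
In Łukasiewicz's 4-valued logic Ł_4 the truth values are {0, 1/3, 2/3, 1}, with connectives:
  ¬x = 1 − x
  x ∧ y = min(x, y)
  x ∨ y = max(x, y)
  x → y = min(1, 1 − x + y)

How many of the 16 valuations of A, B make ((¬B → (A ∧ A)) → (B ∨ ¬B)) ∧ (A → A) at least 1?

A = 0, B = 0 ↦ 1  ≥
A = 0, B = 1/3 ↦ 1  ≥
A = 0, B = 2/3 ↦ 1  ≥
A = 0, B = 1 ↦ 1  ≥
A = 1/3, B = 0 ↦ 1  ≥
A = 1/3, B = 1/3 ↦ 1  ≥
A = 1/3, B = 2/3 ↦ 2/3  <
A = 1/3, B = 1 ↦ 1  ≥
A = 2/3, B = 0 ↦ 1  ≥
A = 2/3, B = 1/3 ↦ 2/3  <
A = 2/3, B = 2/3 ↦ 2/3  <
A = 2/3, B = 1 ↦ 1  ≥
A = 1, B = 0 ↦ 1  ≥
A = 1, B = 1/3 ↦ 2/3  <
A = 1, B = 2/3 ↦ 2/3  <
A = 1, B = 1 ↦ 1  ≥
So 11 of the 16 assignments meet the threshold.

11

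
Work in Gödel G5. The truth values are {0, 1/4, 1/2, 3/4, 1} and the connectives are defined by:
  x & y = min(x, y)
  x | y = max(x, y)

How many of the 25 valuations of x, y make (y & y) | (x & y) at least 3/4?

value 1: 5 assignments (counts)
value 3/4: 5 assignments (counts)
value 1/2: 5 assignments
value 1/4: 5 assignments
value 0: 5 assignments
So 10 of the 25 assignments meet the threshold.

10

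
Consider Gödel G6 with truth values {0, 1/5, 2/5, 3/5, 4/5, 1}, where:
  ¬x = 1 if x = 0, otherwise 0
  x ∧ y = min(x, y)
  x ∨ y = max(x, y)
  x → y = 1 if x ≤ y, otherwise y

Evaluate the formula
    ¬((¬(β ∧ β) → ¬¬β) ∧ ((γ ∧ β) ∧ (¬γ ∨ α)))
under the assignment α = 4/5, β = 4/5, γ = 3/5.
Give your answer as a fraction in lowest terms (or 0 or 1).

β ∧ β = 4/5 ∧ 4/5 = 4/5
¬(β ∧ β) = ¬4/5 = 0
¬β = ¬4/5 = 0
¬¬β = ¬0 = 1
¬(β ∧ β) → ¬¬β = 0 → 1 = 1
γ ∧ β = 3/5 ∧ 4/5 = 3/5
¬γ = ¬3/5 = 0
¬γ ∨ α = 0 ∨ 4/5 = 4/5
(γ ∧ β) ∧ (¬γ ∨ α) = 3/5 ∧ 4/5 = 3/5
(¬(β ∧ β) → ¬¬β) ∧ ((γ ∧ β) ∧ (¬γ ∨ α)) = 1 ∧ 3/5 = 3/5
¬((¬(β ∧ β) → ¬¬β) ∧ ((γ ∧ β) ∧ (¬γ ∨ α))) = ¬3/5 = 0

0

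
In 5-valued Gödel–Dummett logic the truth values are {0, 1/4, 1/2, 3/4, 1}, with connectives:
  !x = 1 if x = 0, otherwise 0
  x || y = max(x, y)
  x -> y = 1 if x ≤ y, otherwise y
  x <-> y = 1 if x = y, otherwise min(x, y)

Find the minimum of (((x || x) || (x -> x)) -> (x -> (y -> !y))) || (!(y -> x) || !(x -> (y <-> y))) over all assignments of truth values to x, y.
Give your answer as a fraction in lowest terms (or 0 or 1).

0

Take x = 1/4, y = 1/4:
x || x = 1/4 || 1/4 = 1/4
x -> x = 1/4 -> 1/4 = 1
(x || x) || (x -> x) = 1/4 || 1 = 1
!y = !1/4 = 0
y -> !y = 1/4 -> 0 = 0
x -> (y -> !y) = 1/4 -> 0 = 0
((x || x) || (x -> x)) -> (x -> (y -> !y)) = 1 -> 0 = 0
y -> x = 1/4 -> 1/4 = 1
!(y -> x) = !1 = 0
y <-> y = 1/4 <-> 1/4 = 1
x -> (y <-> y) = 1/4 -> 1 = 1
!(x -> (y <-> y)) = !1 = 0
!(y -> x) || !(x -> (y <-> y)) = 0 || 0 = 0
(((x || x) || (x -> x)) -> (x -> (y -> !y))) || (!(y -> x) || !(x -> (y <-> y))) = 0 || 0 = 0
No assignment yields a value below 0, so this is the minimum.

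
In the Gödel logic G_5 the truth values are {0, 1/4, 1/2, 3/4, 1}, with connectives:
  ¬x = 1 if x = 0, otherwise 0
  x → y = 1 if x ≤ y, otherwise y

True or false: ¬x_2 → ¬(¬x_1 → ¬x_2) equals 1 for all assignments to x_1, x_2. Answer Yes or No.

Counterexample: take x_1 = 0, x_2 = 0.
¬x_2 = ¬0 = 1
¬x_1 = ¬0 = 1
¬x_1 → ¬x_2 = 1 → 1 = 1
¬(¬x_1 → ¬x_2) = ¬1 = 0
¬x_2 → ¬(¬x_1 → ¬x_2) = 1 → 0 = 0
This gives 0 ≠ 1.

No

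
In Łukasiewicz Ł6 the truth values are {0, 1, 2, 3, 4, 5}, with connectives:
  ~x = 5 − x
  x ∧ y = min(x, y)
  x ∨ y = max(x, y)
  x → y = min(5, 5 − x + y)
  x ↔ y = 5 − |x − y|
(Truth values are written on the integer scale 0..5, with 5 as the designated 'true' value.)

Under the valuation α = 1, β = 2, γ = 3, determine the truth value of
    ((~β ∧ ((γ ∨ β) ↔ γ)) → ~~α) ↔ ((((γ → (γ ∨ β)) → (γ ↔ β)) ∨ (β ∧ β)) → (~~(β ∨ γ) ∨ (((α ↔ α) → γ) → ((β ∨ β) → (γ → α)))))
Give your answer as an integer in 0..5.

~β = ~2 = 3
γ ∨ β = 3 ∨ 2 = 3
(γ ∨ β) ↔ γ = 3 ↔ 3 = 5
~β ∧ ((γ ∨ β) ↔ γ) = 3 ∧ 5 = 3
~α = ~1 = 4
~~α = ~4 = 1
(~β ∧ ((γ ∨ β) ↔ γ)) → ~~α = 3 → 1 = 3
γ ∨ β = 3 ∨ 2 = 3
γ → (γ ∨ β) = 3 → 3 = 5
γ ↔ β = 3 ↔ 2 = 4
(γ → (γ ∨ β)) → (γ ↔ β) = 5 → 4 = 4
β ∧ β = 2 ∧ 2 = 2
((γ → (γ ∨ β)) → (γ ↔ β)) ∨ (β ∧ β) = 4 ∨ 2 = 4
β ∨ γ = 2 ∨ 3 = 3
~(β ∨ γ) = ~3 = 2
~~(β ∨ γ) = ~2 = 3
α ↔ α = 1 ↔ 1 = 5
(α ↔ α) → γ = 5 → 3 = 3
β ∨ β = 2 ∨ 2 = 2
γ → α = 3 → 1 = 3
(β ∨ β) → (γ → α) = 2 → 3 = 5
((α ↔ α) → γ) → ((β ∨ β) → (γ → α)) = 3 → 5 = 5
~~(β ∨ γ) ∨ (((α ↔ α) → γ) → ((β ∨ β) → (γ → α))) = 3 ∨ 5 = 5
(((γ → (γ ∨ β)) → (γ ↔ β)) ∨ (β ∧ β)) → (~~(β ∨ γ) ∨ (((α ↔ α) → γ) → ((β ∨ β) → (γ → α)))) = 4 → 5 = 5
((~β ∧ ((γ ∨ β) ↔ γ)) → ~~α) ↔ ((((γ → (γ ∨ β)) → (γ ↔ β)) ∨ (β ∧ β)) → (~~(β ∨ γ) ∨ (((α ↔ α) → γ) → ((β ∨ β) → (γ → α))))) = 3 ↔ 5 = 3

3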